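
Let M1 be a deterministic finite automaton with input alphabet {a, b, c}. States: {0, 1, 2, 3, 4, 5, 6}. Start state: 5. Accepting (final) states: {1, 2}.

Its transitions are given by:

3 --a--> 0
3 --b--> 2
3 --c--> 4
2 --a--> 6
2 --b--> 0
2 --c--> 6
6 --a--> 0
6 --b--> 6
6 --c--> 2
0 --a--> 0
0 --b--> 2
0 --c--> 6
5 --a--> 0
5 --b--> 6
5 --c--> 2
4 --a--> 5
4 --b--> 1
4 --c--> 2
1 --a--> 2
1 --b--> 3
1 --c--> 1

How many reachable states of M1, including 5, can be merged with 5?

States {1,3,4} cannot be reached from the start state, so discard them.
Initial partition by acceptance: {2} | {0,5,6}.
Split {0,5,6} by δ(·,b) → {5,6} and {0}.
No further refinement is possible. Final partition (3 blocks): {2} | {5,6} | {0}.
The equivalence class containing 5 is {5,6}, of size 2.

2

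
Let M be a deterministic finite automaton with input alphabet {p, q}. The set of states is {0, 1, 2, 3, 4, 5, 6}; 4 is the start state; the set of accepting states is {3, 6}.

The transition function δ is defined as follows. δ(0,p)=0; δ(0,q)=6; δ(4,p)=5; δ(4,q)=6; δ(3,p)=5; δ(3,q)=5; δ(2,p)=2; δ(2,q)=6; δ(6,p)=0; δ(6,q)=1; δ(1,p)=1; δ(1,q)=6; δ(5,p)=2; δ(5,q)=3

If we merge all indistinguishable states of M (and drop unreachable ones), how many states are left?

2

Initial partition by acceptance: {3,6} | {0,1,2,4,5}.
The partition is now stable with 2 blocks: {3,6} | {0,1,2,4,5}.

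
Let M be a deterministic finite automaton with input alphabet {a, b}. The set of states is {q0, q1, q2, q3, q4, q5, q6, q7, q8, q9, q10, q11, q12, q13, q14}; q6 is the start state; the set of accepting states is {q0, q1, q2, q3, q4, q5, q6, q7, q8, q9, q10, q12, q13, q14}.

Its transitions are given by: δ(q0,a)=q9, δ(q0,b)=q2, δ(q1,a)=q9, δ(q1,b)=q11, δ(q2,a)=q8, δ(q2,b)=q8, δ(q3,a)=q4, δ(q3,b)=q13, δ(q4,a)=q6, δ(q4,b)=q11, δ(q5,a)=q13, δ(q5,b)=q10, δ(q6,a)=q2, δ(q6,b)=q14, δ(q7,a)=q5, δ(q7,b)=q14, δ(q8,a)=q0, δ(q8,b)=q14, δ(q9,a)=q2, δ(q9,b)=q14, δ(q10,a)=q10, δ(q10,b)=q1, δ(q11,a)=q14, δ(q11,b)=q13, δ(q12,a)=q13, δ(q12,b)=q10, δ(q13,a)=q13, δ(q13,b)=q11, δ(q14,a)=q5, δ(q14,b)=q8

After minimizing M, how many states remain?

10

Reachable states from the start: {q0,q1,q2,q5,q6,q8,q9,q10,q11,q13,q14}. Unreachable: {q3,q4,q7,q12} — drop them.
Initial partition by acceptance: {q0,q1,q2,q5,q6,q8,q9,q10,q13,q14} | {q11}.
On input b, block {q0,q1,q2,q5,q6,q8,q9,q10,q13,q14} splits into {q0,q2,q5,q6,q8,q9,q10,q14} and {q1,q13}.
On input a, block {q0,q2,q5,q6,q8,q9,q10,q14} splits into {q0,q2,q6,q8,q9,q10,q14} and {q5}.
Refine {q0,q2,q6,q8,q9,q10,q14} on symbol a: members go to different blocks, giving {q0,q2,q6,q8,q9,q10} and {q14}.
On input b, block {q0,q2,q6,q8,q9,q10} splits into {q6,q8,q9} and {q0,q2} and {q10}.
Refine {q1,q13} on symbol a: members go to different blocks, giving {q1} and {q13}.
Refine {q0,q2} on symbol b: members go to different blocks, giving {q0} and {q2}.
Refine {q6,q8,q9} on symbol a: members go to different blocks, giving {q6,q9} and {q8}.
No further refinement is possible. Final partition (10 blocks): {q6,q9} | {q11} | {q1} | {q5} | {q14} | {q0} | {q10} | {q13} | {q2} | {q8}.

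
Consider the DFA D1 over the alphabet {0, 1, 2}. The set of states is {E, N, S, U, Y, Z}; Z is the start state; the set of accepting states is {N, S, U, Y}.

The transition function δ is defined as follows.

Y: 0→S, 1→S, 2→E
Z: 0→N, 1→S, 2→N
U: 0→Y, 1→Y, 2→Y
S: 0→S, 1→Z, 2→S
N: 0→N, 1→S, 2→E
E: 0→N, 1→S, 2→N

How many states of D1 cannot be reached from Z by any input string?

BFS from Z reaches {E, N, S, Z}; the 2 state(s) U, Y are never visited.

2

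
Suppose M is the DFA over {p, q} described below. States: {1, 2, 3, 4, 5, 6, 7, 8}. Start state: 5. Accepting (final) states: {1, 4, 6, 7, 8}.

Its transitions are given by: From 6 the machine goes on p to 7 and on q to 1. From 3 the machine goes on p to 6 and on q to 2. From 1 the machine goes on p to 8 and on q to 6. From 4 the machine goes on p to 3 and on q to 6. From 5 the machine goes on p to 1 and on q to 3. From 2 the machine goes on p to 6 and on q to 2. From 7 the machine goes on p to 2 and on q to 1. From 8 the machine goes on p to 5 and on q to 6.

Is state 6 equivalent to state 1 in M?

States {4} cannot be reached from the start state, so discard them.
P0 = {1,6,7,8} | {2,3,5}.
Refine {1,6,7,8} on symbol p: members go to different blocks, giving {1,6} and {7,8}.
The partition is now stable with 3 blocks: {1,6} | {2,3,5} | {7,8}.
6 and 1 lie in the same block of the stable partition, so they are equivalent — no string distinguishes them.

Yes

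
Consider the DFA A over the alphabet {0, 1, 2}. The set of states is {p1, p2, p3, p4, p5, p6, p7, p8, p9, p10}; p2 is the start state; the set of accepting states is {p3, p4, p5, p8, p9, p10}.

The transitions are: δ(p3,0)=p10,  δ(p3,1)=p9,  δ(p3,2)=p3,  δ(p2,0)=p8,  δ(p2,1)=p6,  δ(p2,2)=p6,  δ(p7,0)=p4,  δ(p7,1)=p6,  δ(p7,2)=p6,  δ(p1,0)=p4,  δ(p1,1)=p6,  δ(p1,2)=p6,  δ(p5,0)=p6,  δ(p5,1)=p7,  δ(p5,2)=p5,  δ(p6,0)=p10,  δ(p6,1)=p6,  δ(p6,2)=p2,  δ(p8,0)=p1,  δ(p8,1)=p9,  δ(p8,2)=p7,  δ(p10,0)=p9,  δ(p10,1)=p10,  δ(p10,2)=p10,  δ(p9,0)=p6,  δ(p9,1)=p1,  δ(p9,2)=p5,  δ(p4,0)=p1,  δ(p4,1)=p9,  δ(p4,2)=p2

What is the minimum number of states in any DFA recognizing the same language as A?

5

States {p3} cannot be reached from the start state, so discard them.
Initial partition by acceptance: {p4,p5,p8,p9,p10} | {p1,p2,p6,p7}.
Split {p4,p5,p8,p9,p10} by δ(·,0) → {p4,p5,p8,p9} and {p10}.
On input 1, block {p4,p5,p8,p9} splits into {p4,p8} and {p5,p9}.
Refine {p1,p2,p6,p7} on symbol 0: members go to different blocks, giving {p1,p2,p7} and {p6}.
No further refinement is possible. Final partition (5 blocks): {p4,p8} | {p1,p2,p7} | {p10} | {p5,p9} | {p6}.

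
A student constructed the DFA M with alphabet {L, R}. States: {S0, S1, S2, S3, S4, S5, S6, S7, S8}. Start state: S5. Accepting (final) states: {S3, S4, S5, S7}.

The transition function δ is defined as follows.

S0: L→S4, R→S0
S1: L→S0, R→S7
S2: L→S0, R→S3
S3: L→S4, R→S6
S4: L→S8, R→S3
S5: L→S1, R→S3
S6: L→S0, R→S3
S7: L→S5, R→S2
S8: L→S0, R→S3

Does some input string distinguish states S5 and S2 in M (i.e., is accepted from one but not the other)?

Every state is reachable, so we keep all 9.
P0 = {S3,S4,S5,S7} | {S0,S1,S2,S6,S8}.
Refine {S3,S4,S5,S7} on symbol L: members go to different blocks, giving {S3,S7} and {S4,S5}.
Refine {S0,S1,S2,S6,S8} on symbol L: members go to different blocks, giving {S1,S2,S6,S8} and {S0}.
No further refinement is possible. Final partition (4 blocks): {S3,S7} | {S1,S2,S6,S8} | {S4,S5} | {S0}.
S5 and S2 end up in different blocks, so they are distinguishable. For instance, the string 'ε' is accepted from only S5.

Yes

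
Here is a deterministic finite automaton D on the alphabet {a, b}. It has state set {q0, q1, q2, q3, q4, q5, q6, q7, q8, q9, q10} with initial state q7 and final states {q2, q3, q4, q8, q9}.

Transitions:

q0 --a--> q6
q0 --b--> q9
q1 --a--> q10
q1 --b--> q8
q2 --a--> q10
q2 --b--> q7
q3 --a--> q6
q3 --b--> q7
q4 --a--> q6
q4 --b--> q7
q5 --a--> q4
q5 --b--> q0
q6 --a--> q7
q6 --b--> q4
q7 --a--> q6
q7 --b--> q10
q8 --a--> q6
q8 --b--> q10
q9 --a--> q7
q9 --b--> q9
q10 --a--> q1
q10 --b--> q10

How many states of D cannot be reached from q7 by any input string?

No path from q7 leads to q0, q2, q3, q5, q9; the other 6 states are all reachable.

5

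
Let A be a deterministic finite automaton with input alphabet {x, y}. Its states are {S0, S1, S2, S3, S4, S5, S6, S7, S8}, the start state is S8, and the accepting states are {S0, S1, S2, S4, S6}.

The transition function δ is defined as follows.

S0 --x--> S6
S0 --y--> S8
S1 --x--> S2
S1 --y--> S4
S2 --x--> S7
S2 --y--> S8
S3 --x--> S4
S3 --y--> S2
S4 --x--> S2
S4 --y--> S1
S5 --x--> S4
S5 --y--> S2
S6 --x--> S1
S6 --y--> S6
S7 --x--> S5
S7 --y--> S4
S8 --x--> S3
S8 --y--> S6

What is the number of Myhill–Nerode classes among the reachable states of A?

6

First remove the unreachable states {S0}; 8 states remain.
Initial partition by acceptance: {S1,S2,S4,S6} | {S3,S5,S7,S8}.
On input x, block {S1,S2,S4,S6} splits into {S1,S4,S6} and {S2}.
On input x, block {S1,S4,S6} splits into {S1,S4} and {S6}.
On input x, block {S3,S5,S7,S8} splits into {S3,S5} and {S7,S8}.
Split {S7,S8} by δ(·,y) → {S7} and {S8}.
The partition is now stable with 6 blocks: {S1,S4} | {S3,S5} | {S2} | {S6} | {S7} | {S8}.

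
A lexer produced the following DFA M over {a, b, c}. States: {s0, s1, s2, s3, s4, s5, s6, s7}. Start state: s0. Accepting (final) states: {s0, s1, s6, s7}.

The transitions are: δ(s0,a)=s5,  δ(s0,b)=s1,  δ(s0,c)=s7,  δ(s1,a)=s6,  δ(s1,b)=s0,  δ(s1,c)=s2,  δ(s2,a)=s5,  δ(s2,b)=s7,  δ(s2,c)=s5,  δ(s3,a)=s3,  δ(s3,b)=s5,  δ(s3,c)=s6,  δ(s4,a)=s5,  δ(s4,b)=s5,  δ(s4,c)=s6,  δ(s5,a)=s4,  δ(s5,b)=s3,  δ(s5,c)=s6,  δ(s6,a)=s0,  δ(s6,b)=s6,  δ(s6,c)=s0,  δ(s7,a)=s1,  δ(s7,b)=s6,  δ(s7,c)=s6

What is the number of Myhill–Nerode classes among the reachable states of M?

6

P0 = {s0,s1,s6,s7} | {s2,s3,s4,s5}.
Split {s0,s1,s6,s7} by δ(·,a) → {s1,s6,s7} and {s0}.
Split {s1,s6,s7} by δ(·,a) → {s1,s7} and {s6}.
Refine {s1,s7} on symbol a: members go to different blocks, giving {s1} and {s7}.
On input b, block {s2,s3,s4,s5} splits into {s3,s4,s5} and {s2}.
The partition is now stable with 6 blocks: {s1} | {s3,s4,s5} | {s0} | {s6} | {s7} | {s2}.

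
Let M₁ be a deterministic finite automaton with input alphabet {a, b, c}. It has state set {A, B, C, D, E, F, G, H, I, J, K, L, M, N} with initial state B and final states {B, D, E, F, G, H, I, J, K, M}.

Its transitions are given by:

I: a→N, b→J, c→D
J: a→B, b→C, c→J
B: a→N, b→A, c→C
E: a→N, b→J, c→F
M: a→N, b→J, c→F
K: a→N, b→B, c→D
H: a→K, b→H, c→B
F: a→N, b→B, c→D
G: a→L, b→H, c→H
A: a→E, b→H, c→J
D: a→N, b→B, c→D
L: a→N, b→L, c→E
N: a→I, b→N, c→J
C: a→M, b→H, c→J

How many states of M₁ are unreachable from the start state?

No path from B leads to G, L; the other 12 states are all reachable.

2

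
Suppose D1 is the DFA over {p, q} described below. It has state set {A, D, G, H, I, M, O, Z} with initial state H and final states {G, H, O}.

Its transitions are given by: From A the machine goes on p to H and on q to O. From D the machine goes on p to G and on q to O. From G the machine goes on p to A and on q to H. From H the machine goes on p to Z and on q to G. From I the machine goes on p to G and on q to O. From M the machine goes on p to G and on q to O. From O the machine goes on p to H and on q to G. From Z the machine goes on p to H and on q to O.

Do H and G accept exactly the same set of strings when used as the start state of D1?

Yes

States {D,I,M} cannot be reached from the start state, so discard them.
Initial partition by acceptance: {G,H,O} | {A,Z}.
Split {G,H,O} by δ(·,p) → {G,H} and {O}.
No further refinement is possible. Final partition (3 blocks): {G,H} | {A,Z} | {O}.
H and G lie in the same block of the stable partition, so they are equivalent — no string distinguishes them.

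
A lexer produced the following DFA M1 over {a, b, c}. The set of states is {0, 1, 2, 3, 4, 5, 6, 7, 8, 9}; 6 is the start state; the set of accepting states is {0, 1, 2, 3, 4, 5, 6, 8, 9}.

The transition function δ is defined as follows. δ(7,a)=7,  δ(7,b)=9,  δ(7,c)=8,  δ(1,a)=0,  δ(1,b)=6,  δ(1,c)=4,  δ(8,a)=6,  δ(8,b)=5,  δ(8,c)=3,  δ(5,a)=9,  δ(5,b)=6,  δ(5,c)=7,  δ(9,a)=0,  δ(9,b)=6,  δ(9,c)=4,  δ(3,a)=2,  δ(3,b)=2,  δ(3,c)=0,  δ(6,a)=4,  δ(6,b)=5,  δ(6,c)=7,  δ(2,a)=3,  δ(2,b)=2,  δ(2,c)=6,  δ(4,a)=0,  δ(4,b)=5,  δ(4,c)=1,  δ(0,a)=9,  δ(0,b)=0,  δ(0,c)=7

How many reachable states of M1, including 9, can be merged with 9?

3

Start with accepting vs non-accepting: {0,1,2,3,4,5,6,8,9} | {7}.
On input c, block {0,1,2,3,4,5,6,8,9} splits into {1,2,3,4,8,9} and {0,5,6}.
Split {1,2,3,4,8,9} by δ(·,a) → {1,4,8,9} and {2,3}.
Split {1,4,8,9} by δ(·,c) → {1,4,9} and {8}.
Stable partition: {1,4,9} | {7} | {0,5,6} | {2,3} | {8} — 5 equivalence classes.
State 9 belongs to the block {1,4,9}, which has 3 states.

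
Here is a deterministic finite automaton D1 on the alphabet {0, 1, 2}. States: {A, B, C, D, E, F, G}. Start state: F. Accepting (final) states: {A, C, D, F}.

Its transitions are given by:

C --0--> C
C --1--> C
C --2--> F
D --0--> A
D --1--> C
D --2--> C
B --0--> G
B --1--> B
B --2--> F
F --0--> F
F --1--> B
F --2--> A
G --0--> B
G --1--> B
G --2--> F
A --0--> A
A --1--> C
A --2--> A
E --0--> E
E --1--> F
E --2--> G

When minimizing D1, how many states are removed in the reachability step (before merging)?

Starting at F and following transitions, the reachable set is {A, B, C, F, G}. That leaves D, E unreachable — 2 in total.

2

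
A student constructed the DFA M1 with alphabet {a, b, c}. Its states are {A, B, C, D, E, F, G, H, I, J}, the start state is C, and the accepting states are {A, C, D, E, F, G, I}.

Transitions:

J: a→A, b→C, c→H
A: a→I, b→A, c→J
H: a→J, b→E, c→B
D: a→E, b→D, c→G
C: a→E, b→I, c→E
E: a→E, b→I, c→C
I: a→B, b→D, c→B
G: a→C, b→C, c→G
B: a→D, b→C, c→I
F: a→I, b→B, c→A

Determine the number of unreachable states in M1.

4

Starting at C and following transitions, the reachable set is {B, C, D, E, G, I}. That leaves A, F, H, J unreachable — 4 in total.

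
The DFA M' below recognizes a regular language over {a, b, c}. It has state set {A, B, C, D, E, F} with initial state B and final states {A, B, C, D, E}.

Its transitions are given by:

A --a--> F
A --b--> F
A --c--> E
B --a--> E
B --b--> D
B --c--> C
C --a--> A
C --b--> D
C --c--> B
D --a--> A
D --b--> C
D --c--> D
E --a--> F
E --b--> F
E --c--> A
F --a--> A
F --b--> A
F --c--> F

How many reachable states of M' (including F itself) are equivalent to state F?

1

All states are reachable from the start state.
Start with accepting vs non-accepting: {A,B,C,D,E} | {F}.
On input a, block {A,B,C,D,E} splits into {B,C,D} and {A,E}.
The partition is now stable with 3 blocks: {B,C,D} | {F} | {A,E}.
State F belongs to the block {F}, which has 1 states.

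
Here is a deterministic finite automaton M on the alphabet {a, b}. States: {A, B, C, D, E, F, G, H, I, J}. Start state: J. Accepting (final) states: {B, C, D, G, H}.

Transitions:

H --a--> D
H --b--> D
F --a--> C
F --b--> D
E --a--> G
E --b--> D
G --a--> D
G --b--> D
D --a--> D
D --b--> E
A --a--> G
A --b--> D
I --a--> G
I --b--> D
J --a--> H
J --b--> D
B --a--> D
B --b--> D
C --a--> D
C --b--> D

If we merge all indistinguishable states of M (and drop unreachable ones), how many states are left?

First remove the unreachable states {A,B,C,F,I}; 5 states remain.
P0 = {D,G,H} | {E,J}.
Refine {D,G,H} on symbol b: members go to different blocks, giving {G,H} and {D}.
No further refinement is possible. Final partition (3 blocks): {G,H} | {E,J} | {D}.

3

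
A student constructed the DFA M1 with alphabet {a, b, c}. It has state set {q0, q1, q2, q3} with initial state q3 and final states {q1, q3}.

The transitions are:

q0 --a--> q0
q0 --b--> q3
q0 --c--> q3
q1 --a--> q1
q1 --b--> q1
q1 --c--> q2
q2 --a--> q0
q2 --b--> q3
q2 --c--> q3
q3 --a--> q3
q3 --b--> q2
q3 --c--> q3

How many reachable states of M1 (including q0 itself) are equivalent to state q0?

States {q1} cannot be reached from the start state, so discard them.
Initial partition by acceptance: {q3} | {q0,q2}.
Stable partition: {q3} | {q0,q2} — 2 equivalence classes.
The equivalence class containing q0 is {q0,q2}, of size 2.

2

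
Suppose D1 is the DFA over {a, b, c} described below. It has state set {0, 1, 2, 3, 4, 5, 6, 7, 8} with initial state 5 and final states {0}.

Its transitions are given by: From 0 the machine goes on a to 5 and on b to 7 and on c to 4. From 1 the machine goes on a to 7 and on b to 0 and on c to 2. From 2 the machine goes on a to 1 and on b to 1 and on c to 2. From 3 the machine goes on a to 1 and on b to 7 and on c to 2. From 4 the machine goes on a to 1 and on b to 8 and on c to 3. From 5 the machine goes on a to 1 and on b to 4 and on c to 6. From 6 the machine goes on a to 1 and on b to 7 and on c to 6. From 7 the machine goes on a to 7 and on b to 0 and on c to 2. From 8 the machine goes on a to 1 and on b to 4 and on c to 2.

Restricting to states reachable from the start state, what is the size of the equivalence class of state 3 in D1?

P0 = {0} | {1,2,3,4,5,6,7,8}.
On input b, block {1,2,3,4,5,6,7,8} splits into {2,3,4,5,6,8} and {1,7}.
Split {2,3,4,5,6,8} by δ(·,b) → {2,3,6} and {4,5,8}.
The partition is now stable with 4 blocks: {0} | {2,3,6} | {1,7} | {4,5,8}.
State 3 belongs to the block {2,3,6}, which has 3 states.

3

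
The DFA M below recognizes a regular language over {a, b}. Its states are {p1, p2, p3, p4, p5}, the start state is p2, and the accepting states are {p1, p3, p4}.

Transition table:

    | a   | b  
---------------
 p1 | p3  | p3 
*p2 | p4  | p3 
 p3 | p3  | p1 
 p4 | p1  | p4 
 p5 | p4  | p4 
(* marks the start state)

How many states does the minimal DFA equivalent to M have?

2

First remove the unreachable states {p5}; 4 states remain.
P0 = {p1,p3,p4} | {p2}.
No further refinement is possible. Final partition (2 blocks): {p1,p3,p4} | {p2}.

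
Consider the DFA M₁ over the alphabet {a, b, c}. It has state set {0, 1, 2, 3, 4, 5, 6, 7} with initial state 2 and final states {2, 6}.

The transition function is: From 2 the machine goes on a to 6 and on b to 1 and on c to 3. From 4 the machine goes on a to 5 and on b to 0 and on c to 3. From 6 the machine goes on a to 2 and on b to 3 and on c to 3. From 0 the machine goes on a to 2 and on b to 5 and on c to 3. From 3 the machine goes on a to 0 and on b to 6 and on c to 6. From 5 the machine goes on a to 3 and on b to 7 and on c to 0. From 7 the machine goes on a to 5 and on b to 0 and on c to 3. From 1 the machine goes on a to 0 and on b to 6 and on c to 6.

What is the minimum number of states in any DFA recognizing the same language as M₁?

5

Reachable states from the start: {0,1,2,3,5,6,7}. Unreachable: {4} — drop them.
P0 = {2,6} | {0,1,3,5,7}.
Refine {0,1,3,5,7} on symbol a: members go to different blocks, giving {1,3,5,7} and {0}.
Refine {1,3,5,7} on symbol a: members go to different blocks, giving {1,3} and {5,7}.
On input a, block {5,7} splits into {5} and {7}.
No further refinement is possible. Final partition (5 blocks): {2,6} | {1,3} | {0} | {5} | {7}.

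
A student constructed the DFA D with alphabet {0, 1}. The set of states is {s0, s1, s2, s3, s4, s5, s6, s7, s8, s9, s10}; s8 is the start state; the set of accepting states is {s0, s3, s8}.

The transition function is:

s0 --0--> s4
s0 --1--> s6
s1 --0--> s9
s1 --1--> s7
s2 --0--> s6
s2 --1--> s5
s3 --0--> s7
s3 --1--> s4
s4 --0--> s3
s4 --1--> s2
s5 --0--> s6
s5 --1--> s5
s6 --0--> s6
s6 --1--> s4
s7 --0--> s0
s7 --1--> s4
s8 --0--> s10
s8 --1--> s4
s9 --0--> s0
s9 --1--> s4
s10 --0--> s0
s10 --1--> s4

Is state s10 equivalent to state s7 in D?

States {s1,s9} cannot be reached from the start state, so discard them.
P0 = {s0,s3,s8} | {s2,s4,s5,s6,s7,s10}.
Split {s2,s4,s5,s6,s7,s10} by δ(·,0) → {s2,s5,s6} and {s4,s7,s10}.
On input 1, block {s0,s3,s8} splits into {s3,s8} and {s0}.
Split {s2,s5,s6} by δ(·,1) → {s2,s5} and {s6}.
Refine {s4,s7,s10} on symbol 0: members go to different blocks, giving {s7,s10} and {s4}.
The partition is now stable with 6 blocks: {s3,s8} | {s2,s5} | {s7,s10} | {s0} | {s6} | {s4}.
s10 and s7 lie in the same block of the stable partition, so they are equivalent — no string distinguishes them.

Yes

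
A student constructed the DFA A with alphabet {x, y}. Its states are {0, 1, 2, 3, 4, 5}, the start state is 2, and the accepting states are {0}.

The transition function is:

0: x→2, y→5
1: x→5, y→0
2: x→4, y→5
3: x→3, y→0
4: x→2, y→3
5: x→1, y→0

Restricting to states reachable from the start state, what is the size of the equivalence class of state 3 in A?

3

Start with accepting vs non-accepting: {0} | {1,2,3,4,5}.
Split {1,2,3,4,5} by δ(·,y) → {1,3,5} and {2,4}.
The partition is now stable with 3 blocks: {0} | {1,3,5} | {2,4}.
The equivalence class containing 3 is {1,3,5}, of size 3.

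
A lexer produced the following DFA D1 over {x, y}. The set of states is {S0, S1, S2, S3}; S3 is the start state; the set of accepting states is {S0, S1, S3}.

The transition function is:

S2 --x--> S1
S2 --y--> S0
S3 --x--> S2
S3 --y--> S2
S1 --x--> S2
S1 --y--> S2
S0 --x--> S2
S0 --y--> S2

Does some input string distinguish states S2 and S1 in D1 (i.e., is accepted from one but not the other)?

All states are reachable from the start state.
Start with accepting vs non-accepting: {S0,S1,S3} | {S2}.
No further refinement is possible. Final partition (2 blocks): {S0,S1,S3} | {S2}.
S2 and S1 end up in different blocks, so they are distinguishable. For instance, the string 'ε' is accepted from only S1.

Yes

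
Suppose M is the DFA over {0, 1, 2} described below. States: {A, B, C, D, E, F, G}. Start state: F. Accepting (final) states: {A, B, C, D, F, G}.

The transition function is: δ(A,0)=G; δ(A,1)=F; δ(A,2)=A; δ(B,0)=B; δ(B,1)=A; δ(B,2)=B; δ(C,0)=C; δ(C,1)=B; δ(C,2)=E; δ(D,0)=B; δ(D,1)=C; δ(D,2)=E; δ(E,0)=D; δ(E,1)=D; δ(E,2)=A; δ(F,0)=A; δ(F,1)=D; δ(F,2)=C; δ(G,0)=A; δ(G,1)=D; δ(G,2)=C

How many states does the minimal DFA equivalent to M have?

6

Start with accepting vs non-accepting: {A,B,C,D,F,G} | {E}.
Split {A,B,C,D,F,G} by δ(·,2) → {A,B,F,G} and {C,D}.
Refine {A,B,F,G} on symbol 1: members go to different blocks, giving {A,B} and {F,G}.
Split {A,B} by δ(·,0) → {A} and {B}.
Refine {C,D} on symbol 0: members go to different blocks, giving {C} and {D}.
The partition is now stable with 6 blocks: {A} | {E} | {C} | {F,G} | {B} | {D}.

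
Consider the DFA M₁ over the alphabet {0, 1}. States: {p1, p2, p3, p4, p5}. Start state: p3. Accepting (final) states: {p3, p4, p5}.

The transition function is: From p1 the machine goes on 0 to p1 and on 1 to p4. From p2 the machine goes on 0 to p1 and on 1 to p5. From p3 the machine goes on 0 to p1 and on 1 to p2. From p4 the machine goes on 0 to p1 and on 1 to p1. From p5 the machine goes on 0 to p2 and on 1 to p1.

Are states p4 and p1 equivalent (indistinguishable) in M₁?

Start with accepting vs non-accepting: {p3,p4,p5} | {p1,p2}.
No further refinement is possible. Final partition (2 blocks): {p3,p4,p5} | {p1,p2}.
p4 and p1 end up in different blocks, so they are distinguishable. For instance, the string 'ε' is accepted from only p4.

No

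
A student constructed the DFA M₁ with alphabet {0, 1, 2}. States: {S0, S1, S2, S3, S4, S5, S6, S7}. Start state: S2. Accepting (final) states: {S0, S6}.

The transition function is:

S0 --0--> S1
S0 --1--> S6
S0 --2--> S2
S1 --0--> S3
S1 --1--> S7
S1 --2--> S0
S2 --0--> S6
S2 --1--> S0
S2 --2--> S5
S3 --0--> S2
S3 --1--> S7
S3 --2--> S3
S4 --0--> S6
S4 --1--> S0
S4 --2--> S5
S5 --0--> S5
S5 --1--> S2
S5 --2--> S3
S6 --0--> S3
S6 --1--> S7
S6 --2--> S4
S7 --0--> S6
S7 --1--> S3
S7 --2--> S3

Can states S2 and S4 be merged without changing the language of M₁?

P0 = {S0,S6} | {S1,S2,S3,S4,S5,S7}.
Split {S0,S6} by δ(·,1) → {S0} and {S6}.
Split {S1,S2,S3,S4,S5,S7} by δ(·,0) → {S1,S3,S5} and {S2,S4,S7}.
Refine {S1,S3,S5} on symbol 0: members go to different blocks, giving {S1,S5} and {S3}.
Refine {S1,S5} on symbol 0: members go to different blocks, giving {S1} and {S5}.
On input 1, block {S2,S4,S7} splits into {S2,S4} and {S7}.
Stable partition: {S0} | {S1} | {S6} | {S2,S4} | {S3} | {S5} | {S7} — 7 equivalence classes.
S2 and S4 lie in the same block of the stable partition, so they are equivalent — no string distinguishes them.

Yes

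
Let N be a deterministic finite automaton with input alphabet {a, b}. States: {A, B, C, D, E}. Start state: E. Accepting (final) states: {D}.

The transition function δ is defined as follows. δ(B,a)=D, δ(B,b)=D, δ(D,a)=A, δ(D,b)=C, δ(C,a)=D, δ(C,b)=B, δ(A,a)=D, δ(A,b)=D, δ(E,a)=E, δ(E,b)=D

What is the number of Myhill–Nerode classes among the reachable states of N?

4

All states are reachable from the start state.
P0 = {D} | {A,B,C,E}.
Refine {A,B,C,E} on symbol a: members go to different blocks, giving {A,B,C} and {E}.
Split {A,B,C} by δ(·,b) → {A,B} and {C}.
Stable partition: {D} | {A,B} | {E} | {C} — 4 equivalence classes.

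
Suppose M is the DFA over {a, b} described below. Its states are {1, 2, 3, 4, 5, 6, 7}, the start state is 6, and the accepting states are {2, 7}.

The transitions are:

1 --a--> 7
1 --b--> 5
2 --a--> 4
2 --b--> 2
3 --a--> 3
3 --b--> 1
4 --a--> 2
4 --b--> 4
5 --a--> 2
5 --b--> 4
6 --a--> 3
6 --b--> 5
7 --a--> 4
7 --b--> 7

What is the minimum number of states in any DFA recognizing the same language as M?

3

Start with accepting vs non-accepting: {2,7} | {1,3,4,5,6}.
On input a, block {1,3,4,5,6} splits into {1,4,5} and {3,6}.
Stable partition: {2,7} | {1,4,5} | {3,6} — 3 equivalence classes.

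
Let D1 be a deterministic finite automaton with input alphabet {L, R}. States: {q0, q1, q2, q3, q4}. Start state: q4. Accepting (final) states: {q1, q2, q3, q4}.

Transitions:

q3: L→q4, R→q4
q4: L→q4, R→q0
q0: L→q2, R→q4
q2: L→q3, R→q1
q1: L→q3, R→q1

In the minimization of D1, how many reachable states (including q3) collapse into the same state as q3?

Every state is reachable, so we keep all 5.
Initial partition by acceptance: {q1,q2,q3,q4} | {q0}.
Refine {q1,q2,q3,q4} on symbol R: members go to different blocks, giving {q1,q2,q3} and {q4}.
Split {q1,q2,q3} by δ(·,L) → {q1,q2} and {q3}.
The partition is now stable with 4 blocks: {q1,q2} | {q0} | {q4} | {q3}.
State q3 belongs to the block {q3}, which has 1 states.

1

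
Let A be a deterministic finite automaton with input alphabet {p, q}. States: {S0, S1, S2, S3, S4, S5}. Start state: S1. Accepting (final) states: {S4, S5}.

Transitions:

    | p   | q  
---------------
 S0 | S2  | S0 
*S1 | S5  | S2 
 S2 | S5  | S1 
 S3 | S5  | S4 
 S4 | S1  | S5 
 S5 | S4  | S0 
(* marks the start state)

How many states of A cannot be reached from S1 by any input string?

1

No path from S1 leads to S3; the other 5 states are all reachable.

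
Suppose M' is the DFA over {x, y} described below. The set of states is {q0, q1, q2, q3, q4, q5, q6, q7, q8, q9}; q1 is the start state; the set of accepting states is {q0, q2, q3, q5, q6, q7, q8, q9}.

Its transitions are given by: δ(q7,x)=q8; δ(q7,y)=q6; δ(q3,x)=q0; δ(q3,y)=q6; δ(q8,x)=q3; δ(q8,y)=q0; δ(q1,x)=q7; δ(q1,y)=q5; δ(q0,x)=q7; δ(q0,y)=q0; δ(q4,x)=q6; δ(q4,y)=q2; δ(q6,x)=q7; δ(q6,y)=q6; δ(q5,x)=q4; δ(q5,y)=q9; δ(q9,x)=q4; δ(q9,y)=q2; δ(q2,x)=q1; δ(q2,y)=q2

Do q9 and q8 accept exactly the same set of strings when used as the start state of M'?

P0 = {q0,q2,q3,q5,q6,q7,q8,q9} | {q1,q4}.
Split {q0,q2,q3,q5,q6,q7,q8,q9} by δ(·,x) → {q0,q3,q6,q7,q8} and {q2,q5,q9}.
Stable partition: {q0,q3,q6,q7,q8} | {q1,q4} | {q2,q5,q9} — 3 equivalence classes.
q9 and q8 end up in different blocks, so they are distinguishable. For instance, the string 'x' is accepted from only q8.

No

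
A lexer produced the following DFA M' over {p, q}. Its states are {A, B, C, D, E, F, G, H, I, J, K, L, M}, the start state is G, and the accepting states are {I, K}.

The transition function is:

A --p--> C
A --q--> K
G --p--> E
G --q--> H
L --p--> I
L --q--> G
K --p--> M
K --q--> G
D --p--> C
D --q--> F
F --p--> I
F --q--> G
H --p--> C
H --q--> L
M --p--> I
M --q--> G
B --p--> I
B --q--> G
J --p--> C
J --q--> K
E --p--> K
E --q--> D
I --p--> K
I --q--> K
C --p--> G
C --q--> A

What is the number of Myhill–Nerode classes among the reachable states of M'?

8

First remove the unreachable states {B,J}; 11 states remain.
Start with accepting vs non-accepting: {I,K} | {A,C,D,E,F,G,H,L,M}.
On input p, block {I,K} splits into {I} and {K}.
Split {A,C,D,E,F,G,H,L,M} by δ(·,p) → {A,C,D,G,H} and {F,L,M} and {E}.
Refine {A,C,D,G,H} on symbol p: members go to different blocks, giving {A,C,D,H} and {G}.
Split {A,C,D,H} by δ(·,p) → {A,D,H} and {C}.
On input q, block {A,D,H} splits into {D,H} and {A}.
The partition is now stable with 8 blocks: {I} | {D,H} | {K} | {F,L,M} | {E} | {G} | {C} | {A}.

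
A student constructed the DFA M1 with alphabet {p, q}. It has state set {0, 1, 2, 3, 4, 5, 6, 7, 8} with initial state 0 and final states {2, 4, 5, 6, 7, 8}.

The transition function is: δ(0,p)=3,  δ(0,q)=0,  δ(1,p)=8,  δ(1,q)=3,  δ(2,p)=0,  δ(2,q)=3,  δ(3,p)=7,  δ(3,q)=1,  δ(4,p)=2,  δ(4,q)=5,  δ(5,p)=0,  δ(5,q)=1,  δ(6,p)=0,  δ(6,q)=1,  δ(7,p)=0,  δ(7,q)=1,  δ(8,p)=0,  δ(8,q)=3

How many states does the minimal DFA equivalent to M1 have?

3

Reachable states from the start: {0,1,3,7,8}. Unreachable: {2,4,5,6} — drop them.
Start with accepting vs non-accepting: {7,8} | {0,1,3}.
Refine {0,1,3} on symbol p: members go to different blocks, giving {1,3} and {0}.
No further refinement is possible. Final partition (3 blocks): {7,8} | {1,3} | {0}.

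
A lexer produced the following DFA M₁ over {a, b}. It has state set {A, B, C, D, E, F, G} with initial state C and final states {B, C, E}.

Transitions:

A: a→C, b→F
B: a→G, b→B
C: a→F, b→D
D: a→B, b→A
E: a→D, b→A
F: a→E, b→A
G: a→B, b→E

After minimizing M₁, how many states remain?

All states are reachable from the start state.
Start with accepting vs non-accepting: {B,C,E} | {A,D,F,G}.
Refine {B,C,E} on symbol b: members go to different blocks, giving {C,E} and {B}.
Split {A,D,F,G} by δ(·,a) → {A,F} and {D,G}.
On input a, block {C,E} splits into {C} and {E}.
Refine {A,F} on symbol a: members go to different blocks, giving {A} and {F}.
Split {D,G} by δ(·,b) → {D} and {G}.
Stable partition: {C} | {A} | {B} | {D} | {E} | {F} | {G} — 7 equivalence classes.

7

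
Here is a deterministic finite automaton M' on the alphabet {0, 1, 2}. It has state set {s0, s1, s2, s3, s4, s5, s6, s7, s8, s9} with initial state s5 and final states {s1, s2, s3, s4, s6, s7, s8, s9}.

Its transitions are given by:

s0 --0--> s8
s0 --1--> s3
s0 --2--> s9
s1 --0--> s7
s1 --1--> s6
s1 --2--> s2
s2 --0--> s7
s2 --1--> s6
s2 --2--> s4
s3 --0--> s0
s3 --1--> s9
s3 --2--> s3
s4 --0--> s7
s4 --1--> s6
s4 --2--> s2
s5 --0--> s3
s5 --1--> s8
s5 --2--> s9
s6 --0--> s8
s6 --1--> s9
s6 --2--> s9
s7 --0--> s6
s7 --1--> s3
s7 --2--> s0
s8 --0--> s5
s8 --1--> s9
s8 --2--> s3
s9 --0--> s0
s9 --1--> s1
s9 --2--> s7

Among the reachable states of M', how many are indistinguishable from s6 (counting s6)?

1

P0 = {s1,s2,s3,s4,s6,s7,s8,s9} | {s0,s5}.
Split {s1,s2,s3,s4,s6,s7,s8,s9} by δ(·,0) → {s1,s2,s4,s6,s7} and {s3,s8,s9}.
On input 0, block {s1,s2,s4,s6,s7} splits into {s1,s2,s4,s7} and {s6}.
Refine {s1,s2,s4,s7} on symbol 0: members go to different blocks, giving {s1,s2,s4} and {s7}.
Refine {s3,s8,s9} on symbol 1: members go to different blocks, giving {s3,s8} and {s9}.
No further refinement is possible. Final partition (6 blocks): {s1,s2,s4} | {s0,s5} | {s3,s8} | {s6} | {s7} | {s9}.
The equivalence class containing s6 is {s6}, of size 1.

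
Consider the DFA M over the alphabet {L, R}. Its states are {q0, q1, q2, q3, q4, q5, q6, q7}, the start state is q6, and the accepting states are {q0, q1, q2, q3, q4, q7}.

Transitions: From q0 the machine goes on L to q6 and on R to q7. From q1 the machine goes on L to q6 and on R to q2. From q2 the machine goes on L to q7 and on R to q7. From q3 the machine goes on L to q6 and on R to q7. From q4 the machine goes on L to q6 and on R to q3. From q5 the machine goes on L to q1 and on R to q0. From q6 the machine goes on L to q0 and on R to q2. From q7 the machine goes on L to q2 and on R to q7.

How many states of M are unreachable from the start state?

4

No path from q6 leads to q1, q3, q4, q5; the other 4 states are all reachable.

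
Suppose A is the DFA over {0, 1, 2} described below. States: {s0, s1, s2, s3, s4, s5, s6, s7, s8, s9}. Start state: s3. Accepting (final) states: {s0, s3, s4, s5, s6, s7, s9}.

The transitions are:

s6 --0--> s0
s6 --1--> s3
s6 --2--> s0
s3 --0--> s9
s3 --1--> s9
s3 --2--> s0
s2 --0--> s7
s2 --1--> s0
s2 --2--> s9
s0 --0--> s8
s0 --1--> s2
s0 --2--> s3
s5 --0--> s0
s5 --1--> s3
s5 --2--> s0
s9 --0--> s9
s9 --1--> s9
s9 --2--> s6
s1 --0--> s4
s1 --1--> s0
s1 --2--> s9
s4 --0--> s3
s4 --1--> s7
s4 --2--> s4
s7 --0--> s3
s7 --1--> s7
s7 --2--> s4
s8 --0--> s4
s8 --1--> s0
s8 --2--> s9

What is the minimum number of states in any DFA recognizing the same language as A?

Reachable states from the start: {s0,s2,s3,s4,s6,s7,s8,s9}. Unreachable: {s1,s5} — drop them.
Initial partition by acceptance: {s0,s3,s4,s6,s7,s9} | {s2,s8}.
On input 0, block {s0,s3,s4,s6,s7,s9} splits into {s3,s4,s6,s7,s9} and {s0}.
On input 0, block {s3,s4,s6,s7,s9} splits into {s3,s4,s7,s9} and {s6}.
On input 2, block {s3,s4,s7,s9} splits into {s4,s7} and {s3} and {s9}.
No further refinement is possible. Final partition (6 blocks): {s4,s7} | {s2,s8} | {s0} | {s6} | {s3} | {s9}.

6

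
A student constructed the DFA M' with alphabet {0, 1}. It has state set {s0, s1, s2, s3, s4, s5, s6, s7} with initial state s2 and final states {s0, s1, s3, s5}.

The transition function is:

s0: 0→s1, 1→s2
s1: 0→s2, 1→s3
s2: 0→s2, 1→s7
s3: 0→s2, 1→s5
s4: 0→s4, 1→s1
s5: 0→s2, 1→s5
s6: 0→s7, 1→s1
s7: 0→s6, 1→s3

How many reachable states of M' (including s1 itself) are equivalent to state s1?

States {s0,s4} cannot be reached from the start state, so discard them.
Start with accepting vs non-accepting: {s1,s3,s5} | {s2,s6,s7}.
On input 1, block {s2,s6,s7} splits into {s6,s7} and {s2}.
Stable partition: {s1,s3,s5} | {s6,s7} | {s2} — 3 equivalence classes.
State s1 belongs to the block {s1,s3,s5}, which has 3 states.

3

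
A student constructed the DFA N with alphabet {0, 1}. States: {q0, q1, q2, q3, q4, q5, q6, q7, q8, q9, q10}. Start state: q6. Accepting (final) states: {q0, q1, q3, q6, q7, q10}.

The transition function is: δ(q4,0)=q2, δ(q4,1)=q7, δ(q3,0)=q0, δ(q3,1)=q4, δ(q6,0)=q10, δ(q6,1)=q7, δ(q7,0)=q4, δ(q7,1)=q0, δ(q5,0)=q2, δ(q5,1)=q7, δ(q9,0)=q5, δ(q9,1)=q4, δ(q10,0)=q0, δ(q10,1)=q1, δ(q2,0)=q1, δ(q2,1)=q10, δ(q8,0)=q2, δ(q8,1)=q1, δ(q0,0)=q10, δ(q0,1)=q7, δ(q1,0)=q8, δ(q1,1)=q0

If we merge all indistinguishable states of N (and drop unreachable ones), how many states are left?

Reachable states from the start: {q0,q1,q2,q4,q6,q7,q8,q10}. Unreachable: {q3,q5,q9} — drop them.
Start with accepting vs non-accepting: {q0,q1,q6,q7,q10} | {q2,q4,q8}.
Refine {q0,q1,q6,q7,q10} on symbol 0: members go to different blocks, giving {q0,q6,q10} and {q1,q7}.
Split {q2,q4,q8} by δ(·,0) → {q4,q8} and {q2}.
The partition is now stable with 4 blocks: {q0,q6,q10} | {q4,q8} | {q1,q7} | {q2}.

4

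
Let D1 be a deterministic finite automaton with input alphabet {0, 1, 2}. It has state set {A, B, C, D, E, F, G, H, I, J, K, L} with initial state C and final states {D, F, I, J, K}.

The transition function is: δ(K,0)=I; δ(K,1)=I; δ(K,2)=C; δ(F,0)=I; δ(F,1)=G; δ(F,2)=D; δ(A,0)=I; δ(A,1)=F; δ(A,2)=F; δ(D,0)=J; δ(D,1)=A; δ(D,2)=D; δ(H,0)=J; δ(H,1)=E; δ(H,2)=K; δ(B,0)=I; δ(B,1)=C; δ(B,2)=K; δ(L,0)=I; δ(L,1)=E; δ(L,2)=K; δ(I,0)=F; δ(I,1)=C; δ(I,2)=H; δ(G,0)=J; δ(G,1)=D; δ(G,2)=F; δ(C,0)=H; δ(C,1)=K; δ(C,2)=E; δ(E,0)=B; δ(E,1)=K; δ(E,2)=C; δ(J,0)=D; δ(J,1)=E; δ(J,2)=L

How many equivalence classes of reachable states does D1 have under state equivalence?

6

P0 = {D,F,I,J,K} | {A,B,C,E,G,H,L}.
Refine {D,F,I,J,K} on symbol 1: members go to different blocks, giving {D,F,I,J} and {K}.
On input 2, block {D,F,I,J} splits into {D,F} and {I,J}.
Split {A,B,C,E,G,H,L} by δ(·,0) → {A,B,G,H,L} and {C,E}.
On input 1, block {A,B,G,H,L} splits into {B,H,L} and {A,G}.
No further refinement is possible. Final partition (6 blocks): {D,F} | {B,H,L} | {K} | {I,J} | {C,E} | {A,G}.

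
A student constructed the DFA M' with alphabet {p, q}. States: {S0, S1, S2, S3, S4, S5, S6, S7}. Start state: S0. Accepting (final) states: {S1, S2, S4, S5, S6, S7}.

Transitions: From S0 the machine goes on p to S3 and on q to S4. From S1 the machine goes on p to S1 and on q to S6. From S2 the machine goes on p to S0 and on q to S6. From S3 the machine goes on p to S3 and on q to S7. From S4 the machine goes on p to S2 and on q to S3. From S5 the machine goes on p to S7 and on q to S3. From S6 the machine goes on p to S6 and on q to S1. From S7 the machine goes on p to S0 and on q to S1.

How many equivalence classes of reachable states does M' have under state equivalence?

5

First remove the unreachable states {S5}; 7 states remain.
Start with accepting vs non-accepting: {S1,S2,S4,S6,S7} | {S0,S3}.
On input p, block {S1,S2,S4,S6,S7} splits into {S1,S4,S6} and {S2,S7}.
On input p, block {S1,S4,S6} splits into {S1,S6} and {S4}.
On input q, block {S0,S3} splits into {S0} and {S3}.
No further refinement is possible. Final partition (5 blocks): {S1,S6} | {S0} | {S2,S7} | {S4} | {S3}.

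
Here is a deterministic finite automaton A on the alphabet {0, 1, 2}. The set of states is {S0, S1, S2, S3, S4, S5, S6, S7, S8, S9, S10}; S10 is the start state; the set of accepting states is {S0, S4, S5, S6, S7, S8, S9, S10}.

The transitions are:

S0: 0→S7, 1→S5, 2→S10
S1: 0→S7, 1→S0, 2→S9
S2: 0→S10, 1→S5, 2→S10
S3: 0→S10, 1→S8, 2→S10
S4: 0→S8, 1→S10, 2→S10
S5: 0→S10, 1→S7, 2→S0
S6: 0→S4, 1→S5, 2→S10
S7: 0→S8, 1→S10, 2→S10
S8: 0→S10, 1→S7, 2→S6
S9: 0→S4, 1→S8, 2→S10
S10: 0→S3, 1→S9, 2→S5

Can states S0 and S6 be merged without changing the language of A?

States {S1,S2} cannot be reached from the start state, so discard them.
Initial partition by acceptance: {S0,S4,S5,S6,S7,S8,S9,S10} | {S3}.
On input 0, block {S0,S4,S5,S6,S7,S8,S9,S10} splits into {S0,S4,S5,S6,S7,S8,S9} and {S10}.
On input 0, block {S0,S4,S5,S6,S7,S8,S9} splits into {S0,S4,S6,S7,S9} and {S5,S8}.
Refine {S0,S4,S6,S7,S9} on symbol 0: members go to different blocks, giving {S0,S6,S9} and {S4,S7}.
No further refinement is possible. Final partition (5 blocks): {S0,S6,S9} | {S3} | {S10} | {S5,S8} | {S4,S7}.
S0 and S6 lie in the same block of the stable partition, so they are equivalent — no string distinguishes them.

Yes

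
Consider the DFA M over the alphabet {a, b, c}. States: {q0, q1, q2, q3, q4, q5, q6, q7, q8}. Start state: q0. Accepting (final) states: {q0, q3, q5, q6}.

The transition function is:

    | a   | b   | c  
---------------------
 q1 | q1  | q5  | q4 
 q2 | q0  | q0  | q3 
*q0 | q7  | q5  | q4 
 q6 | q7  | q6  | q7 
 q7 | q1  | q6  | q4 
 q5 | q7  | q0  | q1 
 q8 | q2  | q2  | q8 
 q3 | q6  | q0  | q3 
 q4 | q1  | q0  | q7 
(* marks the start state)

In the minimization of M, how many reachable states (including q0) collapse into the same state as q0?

First remove the unreachable states {q2,q3,q8}; 6 states remain.
Start with accepting vs non-accepting: {q0,q5,q6} | {q1,q4,q7}.
Stable partition: {q0,q5,q6} | {q1,q4,q7} — 2 equivalence classes.
The equivalence class containing q0 is {q0,q5,q6}, of size 3.

3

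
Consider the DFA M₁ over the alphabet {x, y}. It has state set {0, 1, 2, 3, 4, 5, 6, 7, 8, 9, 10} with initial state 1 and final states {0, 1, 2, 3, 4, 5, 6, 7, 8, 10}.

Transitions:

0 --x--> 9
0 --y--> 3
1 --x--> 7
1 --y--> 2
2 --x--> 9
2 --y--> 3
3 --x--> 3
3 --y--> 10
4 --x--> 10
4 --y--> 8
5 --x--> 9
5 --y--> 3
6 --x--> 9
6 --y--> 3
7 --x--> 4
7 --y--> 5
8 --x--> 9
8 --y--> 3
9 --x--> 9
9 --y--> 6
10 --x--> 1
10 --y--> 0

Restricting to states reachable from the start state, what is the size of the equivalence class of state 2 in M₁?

Initial partition by acceptance: {0,1,2,3,4,5,6,7,8,10} | {9}.
On input x, block {0,1,2,3,4,5,6,7,8,10} splits into {0,2,5,6,8} and {1,3,4,7,10}.
Refine {1,3,4,7,10} on symbol y: members go to different blocks, giving {1,4,7,10} and {3}.
Stable partition: {0,2,5,6,8} | {9} | {1,4,7,10} | {3} — 4 equivalence classes.
The equivalence class containing 2 is {0,2,5,6,8}, of size 5.

5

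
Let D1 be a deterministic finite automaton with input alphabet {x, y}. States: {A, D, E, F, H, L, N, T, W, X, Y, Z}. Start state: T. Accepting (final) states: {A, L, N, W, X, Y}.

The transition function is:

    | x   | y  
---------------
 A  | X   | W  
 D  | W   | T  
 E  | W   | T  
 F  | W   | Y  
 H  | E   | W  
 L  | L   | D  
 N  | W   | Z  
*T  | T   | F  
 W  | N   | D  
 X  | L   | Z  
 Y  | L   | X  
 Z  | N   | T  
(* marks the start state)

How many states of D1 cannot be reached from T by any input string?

3

Starting at T and following transitions, the reachable set is {D, F, L, N, T, W, X, Y, Z}. That leaves A, E, H unreachable — 3 in total.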